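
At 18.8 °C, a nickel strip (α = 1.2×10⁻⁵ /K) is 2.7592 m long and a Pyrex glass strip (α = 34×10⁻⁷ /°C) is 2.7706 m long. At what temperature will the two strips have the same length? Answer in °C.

T = 500.0 °C

L₁(1 + α₁ΔT) = L₂(1 + α₂ΔT) ⇒ ΔT = (L₂ − L₁)/(α₁L₁ − α₂L₂)
L₂ − L₁ = 2.7706 − 2.7592 = 1.14×10⁻² m
α₁L₁ − α₂L₂ = 1.2×10⁻⁵×2.7592 − 34×10⁻⁷×2.7706 = 2.369036×10⁻⁵ m/K
ΔT = 1.14×10⁻² / 2.369036×10⁻⁵ = 481.208 K
T = 18.8 + 481.208 = 500.008 °C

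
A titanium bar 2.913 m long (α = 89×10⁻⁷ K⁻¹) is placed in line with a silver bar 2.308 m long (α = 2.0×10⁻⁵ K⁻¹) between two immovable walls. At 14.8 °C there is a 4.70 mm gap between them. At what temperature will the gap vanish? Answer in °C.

T = 80.0 °C

Gap closes when ΔL₁ + ΔL₂ = 4.70 mm = 4.70×10⁻³ m
(α₁L₁ + α₂L₂)ΔT = g
α₁L₁ + α₂L₂ = 89×10⁻⁷×2.913 + 2.0×10⁻⁵×2.308 = 7.20857×10⁻⁵ m/K
ΔT = 4.70×10⁻³ / 7.20857×10⁻⁵ = 65.200 K
T = 14.8 + 65.200 = 80.000 °C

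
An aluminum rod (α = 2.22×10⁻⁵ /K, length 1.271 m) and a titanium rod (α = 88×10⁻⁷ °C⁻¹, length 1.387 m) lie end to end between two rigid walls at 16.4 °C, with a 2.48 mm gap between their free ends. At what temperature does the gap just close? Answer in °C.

α₁L₁ = 2.82162×10⁻⁵ m/K, α₂L₂ = 1.22056×10⁻⁵ m/K → total 4.04218×10⁻⁵ m/K
ΔT = g/(α₁L₁+α₂L₂) = 2.48×10⁻³ / 4.04218×10⁻⁵ = 61.353 K
T = 16.4 + 61.353 = 77.753 °C

T = 77.8 °C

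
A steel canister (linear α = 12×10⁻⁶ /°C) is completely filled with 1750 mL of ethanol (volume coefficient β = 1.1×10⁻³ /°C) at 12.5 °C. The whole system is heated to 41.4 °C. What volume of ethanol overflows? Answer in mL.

The canister also expands: β_container ≈ 3α = 3.6×10⁻⁵ /K
Net overflow = V₀(β_liq − 3α_cont)ΔT
β − 3α = 1.10×10⁻³ − 3.6×10⁻⁵ = 1.064×10⁻³ /K; ΔT = 28.9 K
ΔV = 1750 × 1.064×10⁻³ × 28.9 = 53.8 mL

53.8 mL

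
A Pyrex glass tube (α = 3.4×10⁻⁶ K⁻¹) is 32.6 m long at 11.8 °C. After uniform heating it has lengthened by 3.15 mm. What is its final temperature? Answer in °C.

ΔL = αL₀ΔT ⇒ ΔT = ΔL / (αL₀)
ΔT = 3.15×10⁻³ m / (3.4×10⁻⁶ × 32.6 m) = 28.419 K
T = 11.8 + 28.419 = 40.219 °C

T = 40.2 °C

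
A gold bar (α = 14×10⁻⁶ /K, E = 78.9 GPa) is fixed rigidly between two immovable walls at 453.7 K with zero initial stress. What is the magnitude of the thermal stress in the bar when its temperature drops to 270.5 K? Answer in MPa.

σ = 202 MPa

Fully constrained: the free strain ε = αΔT is blocked, so σ = Eε = EαΔT.
|ΔT| = 183.2 K
σ = 78.9×10⁹ × 14×10⁻⁶ × 183.2 = 2.02×10⁸ Pa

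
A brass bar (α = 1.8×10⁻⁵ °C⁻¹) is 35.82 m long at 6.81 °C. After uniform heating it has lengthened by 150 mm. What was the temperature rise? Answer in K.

ΔL = αL₀ΔT ⇒ ΔT = ΔL / (αL₀)
ΔT = 150×10⁻³ m / (1.8×10⁻⁵ × 35.82 m) = 232.64 K

ΔT = 233 K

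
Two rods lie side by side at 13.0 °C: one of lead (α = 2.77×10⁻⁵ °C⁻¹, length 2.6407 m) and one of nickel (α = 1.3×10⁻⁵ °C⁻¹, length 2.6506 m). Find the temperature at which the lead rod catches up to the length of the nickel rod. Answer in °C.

L₁(1 + α₁ΔT) = L₂(1 + α₂ΔT) ⇒ ΔT = (L₂ − L₁)/(α₁L₁ − α₂L₂)
L₂ − L₁ = 2.6506 − 2.6407 = 9.90×10⁻³ m
α₁L₁ − α₂L₂ = 2.77×10⁻⁵×2.6407 − 1.3×10⁻⁵×2.6506 = 3.868959×10⁻⁵ m/K
ΔT = 9.90×10⁻³ / 3.868959×10⁻⁵ = 255.883 K
T = 13.0 + 255.883 = 268.883 °C

T = 268.9 °C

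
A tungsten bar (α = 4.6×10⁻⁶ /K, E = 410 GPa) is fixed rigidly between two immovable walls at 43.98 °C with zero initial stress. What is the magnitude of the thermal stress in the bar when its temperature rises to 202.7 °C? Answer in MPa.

σ = 299 MPa

Fully constrained: the free strain ε = αΔT is blocked, so σ = Eε = EαΔT.
|ΔT| = 158.72 K
σ = 410×10⁹ × 4.6×10⁻⁶ × 158.72 = 2.99×10⁸ Pa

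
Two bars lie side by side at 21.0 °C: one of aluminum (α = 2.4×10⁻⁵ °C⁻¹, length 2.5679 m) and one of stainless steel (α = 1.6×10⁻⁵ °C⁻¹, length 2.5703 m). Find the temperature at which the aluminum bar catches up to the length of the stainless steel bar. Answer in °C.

Equal length when α₁L₁ΔT − α₂L₂ΔT = L₂ − L₁ = 2.40×10⁻³ m
α₁L₁ = 6.16296×10⁻⁵, α₂L₂ = 4.11248×10⁻⁵ → Δ(αL) = 2.05048×10⁻⁵ m/K
ΔT = 2.40×10⁻³ / 2.05048×10⁻⁵ = 117.046 K, so T = 21.0 + 117.046 = 138.046 °C

T = 138.0 °C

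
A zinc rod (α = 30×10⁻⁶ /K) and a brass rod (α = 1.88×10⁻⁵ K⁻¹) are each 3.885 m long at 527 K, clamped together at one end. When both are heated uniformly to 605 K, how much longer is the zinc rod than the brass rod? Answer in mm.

3.39 mm

ΔT = 78 K
zinc: ΔL = 30×10⁻⁶ × 3.885 m × 78 = 9.0909×10⁻³ m = 9.0909 mm
brass: ΔL = 1.88×10⁻⁵ × 3.885 m × 78 = 5.6970×10⁻³ m = 5.6970 mm
difference = 9.0909 − 5.6970 = 3.3939 mm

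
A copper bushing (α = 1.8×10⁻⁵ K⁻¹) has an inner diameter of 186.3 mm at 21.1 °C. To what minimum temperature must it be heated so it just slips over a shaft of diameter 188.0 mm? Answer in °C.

Required Δd = 188.0 − 186.3 = 1.7 mm
Δd = αd₀ΔT ⇒ ΔT = Δd/(αd₀) = 1.7 / (1.8×10⁻⁵ × 186.3) = 506.95 K
T_min = 21.1 + 506.95 = 528.05 °C

T = 528 °C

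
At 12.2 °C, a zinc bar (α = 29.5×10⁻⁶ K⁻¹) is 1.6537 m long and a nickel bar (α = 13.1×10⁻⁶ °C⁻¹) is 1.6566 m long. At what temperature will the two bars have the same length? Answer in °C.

Equal length when α₁L₁ΔT − α₂L₂ΔT = L₂ − L₁ = 2.90×10⁻³ m
α₁L₁ = 4.878415×10⁻⁵, α₂L₂ = 2.170146×10⁻⁵ → Δ(αL) = 2.708269×10⁻⁵ m/K
ΔT = 2.90×10⁻³ / 2.708269×10⁻⁵ = 107.079 K, so T = 12.2 + 107.079 = 119.279 °C

T = 119.3 °C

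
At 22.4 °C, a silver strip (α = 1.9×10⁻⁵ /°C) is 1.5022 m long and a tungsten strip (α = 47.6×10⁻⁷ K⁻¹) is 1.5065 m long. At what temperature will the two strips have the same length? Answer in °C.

Equal length when α₁L₁ΔT − α₂L₂ΔT = L₂ − L₁ = 4.30×10⁻³ m
α₁L₁ = 2.85418×10⁻⁵, α₂L₂ = 7.17094×10⁻⁶ → Δ(αL) = 2.137086×10⁻⁵ m/K
ΔT = 4.30×10⁻³ / 2.137086×10⁻⁵ = 201.209 K, so T = 22.4 + 201.209 = 223.609 °C

T = 223.6 °C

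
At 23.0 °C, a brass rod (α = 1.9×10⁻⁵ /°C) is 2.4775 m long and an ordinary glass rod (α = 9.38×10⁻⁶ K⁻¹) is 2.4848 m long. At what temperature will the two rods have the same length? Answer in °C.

T = 330.2 °C

L₁(1 + α₁ΔT) = L₂(1 + α₂ΔT) ⇒ ΔT = (L₂ − L₁)/(α₁L₁ − α₂L₂)
L₂ − L₁ = 2.4848 − 2.4775 = 7.30×10⁻³ m
α₁L₁ − α₂L₂ = 1.9×10⁻⁵×2.4775 − 9.38×10⁻⁶×2.4848 = 2.3765076×10⁻⁵ m/K
ΔT = 7.30×10⁻³ / 2.3765076×10⁻⁵ = 307.173 K
T = 23.0 + 307.173 = 330.173 °C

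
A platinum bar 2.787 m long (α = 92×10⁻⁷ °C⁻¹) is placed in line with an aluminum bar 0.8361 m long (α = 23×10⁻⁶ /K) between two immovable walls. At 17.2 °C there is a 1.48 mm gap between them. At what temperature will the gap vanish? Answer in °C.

T = 50.2 °C

α₁L₁ = 2.56404×10⁻⁵ m/K, α₂L₂ = 1.92303×10⁻⁵ m/K → total 4.48707×10⁻⁵ m/K
ΔT = g/(α₁L₁+α₂L₂) = 1.48×10⁻³ / 4.48707×10⁻⁵ = 32.984 K
T = 17.2 + 32.984 = 50.184 °C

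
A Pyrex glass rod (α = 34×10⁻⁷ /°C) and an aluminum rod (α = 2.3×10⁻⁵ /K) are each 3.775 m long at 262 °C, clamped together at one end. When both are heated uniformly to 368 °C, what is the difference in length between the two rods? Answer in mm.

ΔT = 106 K
Pyrex glass: ΔL = 34×10⁻⁷ × 3.775 m × 106 = 1.3605×10⁻³ m = 1.3605 mm
aluminum: ΔL = 2.3×10⁻⁵ × 3.775 m × 106 = 9.2035×10⁻³ m = 9.2035 mm
difference = 9.2035 − 1.3605 = 7.8430 mm

7.84 mm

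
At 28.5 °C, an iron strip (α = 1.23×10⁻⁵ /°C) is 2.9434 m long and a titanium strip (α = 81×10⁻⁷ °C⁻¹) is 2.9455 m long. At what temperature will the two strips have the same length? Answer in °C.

L₁(1 + α₁ΔT) = L₂(1 + α₂ΔT) ⇒ ΔT = (L₂ − L₁)/(α₁L₁ − α₂L₂)
L₂ − L₁ = 2.9455 − 2.9434 = 2.10×10⁻³ m
α₁L₁ − α₂L₂ = 1.23×10⁻⁵×2.9434 − 81×10⁻⁷×2.9455 = 1.234527×10⁻⁵ m/K
ΔT = 2.10×10⁻³ / 1.234527×10⁻⁵ = 170.106 K
T = 28.5 + 170.106 = 198.606 °C

T = 198.6 °C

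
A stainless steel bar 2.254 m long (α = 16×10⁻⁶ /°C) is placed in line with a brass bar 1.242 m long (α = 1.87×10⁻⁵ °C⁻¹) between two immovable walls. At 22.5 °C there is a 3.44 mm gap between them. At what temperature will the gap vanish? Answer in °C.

T = 80.5 °C

α₁L₁ = 3.6064×10⁻⁵ m/K, α₂L₂ = 2.32254×10⁻⁵ m/K → total 5.92894×10⁻⁵ m/K
ΔT = g/(α₁L₁+α₂L₂) = 3.44×10⁻³ / 5.92894×10⁻⁵ = 58.020 K
T = 22.5 + 58.020 = 80.520 °C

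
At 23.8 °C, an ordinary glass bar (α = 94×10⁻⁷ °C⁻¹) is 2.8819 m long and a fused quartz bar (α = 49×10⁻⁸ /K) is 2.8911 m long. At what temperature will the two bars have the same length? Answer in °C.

T = 382.2 °C

L₁(1 + α₁ΔT) = L₂(1 + α₂ΔT) ⇒ ΔT = (L₂ − L₁)/(α₁L₁ − α₂L₂)
L₂ − L₁ = 2.8911 − 2.8819 = 9.20×10⁻³ m
α₁L₁ − α₂L₂ = 94×10⁻⁷×2.8819 − 49×10⁻⁸×2.8911 = 2.5673221×10⁻⁵ m/K
ΔT = 9.20×10⁻³ / 2.5673221×10⁻⁵ = 358.350 K
T = 23.8 + 358.350 = 382.150 °C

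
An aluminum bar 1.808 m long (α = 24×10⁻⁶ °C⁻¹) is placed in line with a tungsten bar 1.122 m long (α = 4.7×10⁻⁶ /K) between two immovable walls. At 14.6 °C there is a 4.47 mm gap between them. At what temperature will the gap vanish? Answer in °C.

Gap closes when ΔL₁ + ΔL₂ = 4.47 mm = 4.47×10⁻³ m
(α₁L₁ + α₂L₂)ΔT = g
α₁L₁ + α₂L₂ = 24×10⁻⁶×1.808 + 4.7×10⁻⁶×1.122 = 4.86654×10⁻⁵ m/K
ΔT = 4.47×10⁻³ / 4.86654×10⁻⁵ = 91.85 K
T = 14.6 + 91.85 = 106.45 °C

T = 106 °C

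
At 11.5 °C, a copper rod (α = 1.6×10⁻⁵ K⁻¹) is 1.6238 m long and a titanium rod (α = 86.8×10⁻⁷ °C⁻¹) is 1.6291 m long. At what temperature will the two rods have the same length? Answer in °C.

T = 459.1 °C

L₁(1 + α₁ΔT) = L₂(1 + α₂ΔT) ⇒ ΔT = (L₂ − L₁)/(α₁L₁ − α₂L₂)
L₂ − L₁ = 1.6291 − 1.6238 = 5.30×10⁻³ m
α₁L₁ − α₂L₂ = 1.6×10⁻⁵×1.6238 − 86.8×10⁻⁷×1.6291 = 1.1840212×10⁻⁵ m/K
ΔT = 5.30×10⁻³ / 1.1840212×10⁻⁵ = 447.627 K
T = 11.5 + 447.627 = 459.127 °C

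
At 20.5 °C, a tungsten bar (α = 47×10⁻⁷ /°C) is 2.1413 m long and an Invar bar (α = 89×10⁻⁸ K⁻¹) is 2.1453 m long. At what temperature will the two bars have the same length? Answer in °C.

T = 511.0 °C

L₁(1 + α₁ΔT) = L₂(1 + α₂ΔT) ⇒ ΔT = (L₂ − L₁)/(α₁L₁ − α₂L₂)
L₂ − L₁ = 2.1453 − 2.1413 = 4.00×10⁻³ m
α₁L₁ − α₂L₂ = 47×10⁻⁷×2.1413 − 89×10⁻⁸×2.1453 = 8.154793×10⁻⁶ m/K
ΔT = 4.00×10⁻³ / 8.154793×10⁻⁶ = 490.509 K
T = 20.5 + 490.509 = 511.009 °C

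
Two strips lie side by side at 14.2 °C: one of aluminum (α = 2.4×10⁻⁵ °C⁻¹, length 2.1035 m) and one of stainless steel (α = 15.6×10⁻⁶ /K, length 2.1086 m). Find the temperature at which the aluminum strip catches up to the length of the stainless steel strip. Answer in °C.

L₁(1 + α₁ΔT) = L₂(1 + α₂ΔT) ⇒ ΔT = (L₂ − L₁)/(α₁L₁ − α₂L₂)
L₂ − L₁ = 2.1086 − 2.1035 = 5.10×10⁻³ m
α₁L₁ − α₂L₂ = 2.4×10⁻⁵×2.1035 − 15.6×10⁻⁶×2.1086 = 1.758984×10⁻⁵ m/K
ΔT = 5.10×10⁻³ / 1.758984×10⁻⁵ = 289.940 K
T = 14.2 + 289.940 = 304.140 °C

T = 304.1 °C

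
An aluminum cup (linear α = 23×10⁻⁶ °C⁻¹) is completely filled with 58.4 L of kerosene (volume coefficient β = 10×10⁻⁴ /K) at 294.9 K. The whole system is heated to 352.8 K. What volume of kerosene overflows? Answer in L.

The cup also expands: β_container ≈ 3α = 6.9×10⁻⁵ /K
Net overflow = V₀(β_liq − 3α_cont)ΔT
β − 3α = 1.00×10⁻³ − 6.9×10⁻⁵ = 9.31×10⁻⁴ /K; ΔT = 57.9 K
ΔV = 58.4 × 9.31×10⁻⁴ × 57.9 = 3.15 L

3.15 L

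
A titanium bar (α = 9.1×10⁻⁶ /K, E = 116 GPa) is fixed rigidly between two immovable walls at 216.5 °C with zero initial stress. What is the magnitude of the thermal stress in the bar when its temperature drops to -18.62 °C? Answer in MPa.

Fully constrained: the free strain ε = αΔT is blocked, so σ = Eε = EαΔT.
|ΔT| = 235.12 K
σ = 116×10⁹ × 9.1×10⁻⁶ × 235.12 = 2.48×10⁸ Pa

σ = 248 MPa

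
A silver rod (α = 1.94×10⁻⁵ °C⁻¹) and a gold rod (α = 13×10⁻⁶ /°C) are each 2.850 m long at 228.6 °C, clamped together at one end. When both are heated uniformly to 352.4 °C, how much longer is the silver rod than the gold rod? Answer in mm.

2.26 mm

ΔT = 123.8 K
silver: ΔL = 1.94×10⁻⁵ × 2.850 m × 123.8 = 6.8449×10⁻³ m = 6.8449 mm
gold: ΔL = 13×10⁻⁶ × 2.850 m × 123.8 = 4.5868×10⁻³ m = 4.5868 mm
difference = 6.8449 − 4.5868 = 2.2581 mm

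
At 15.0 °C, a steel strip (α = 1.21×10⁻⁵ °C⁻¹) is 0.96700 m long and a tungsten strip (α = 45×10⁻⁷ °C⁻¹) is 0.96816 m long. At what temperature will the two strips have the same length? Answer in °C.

Equal length when α₁L₁ΔT − α₂L₂ΔT = L₂ − L₁ = 1.16×10⁻³ m
α₁L₁ = 1.17007×10⁻⁵, α₂L₂ = 4.35672×10⁻⁶ → Δ(αL) = 7.34398×10⁻⁶ m/K
ΔT = 1.16×10⁻³ / 7.34398×10⁻⁶ = 157.952 K, so T = 15.0 + 157.952 = 172.952 °C

T = 173.0 °C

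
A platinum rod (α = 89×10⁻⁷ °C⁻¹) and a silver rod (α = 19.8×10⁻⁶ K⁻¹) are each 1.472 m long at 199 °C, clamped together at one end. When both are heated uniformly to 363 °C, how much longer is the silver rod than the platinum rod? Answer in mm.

2.63 mm

ΔT = 164 K
platinum: ΔL = 89×10⁻⁷ × 1.472 m × 164 = 2.1485×10⁻³ m = 2.1485 mm
silver: ΔL = 19.8×10⁻⁶ × 1.472 m × 164 = 4.7799×10⁻³ m = 4.7799 mm
difference = 4.7799 − 2.1485 = 2.6314 mm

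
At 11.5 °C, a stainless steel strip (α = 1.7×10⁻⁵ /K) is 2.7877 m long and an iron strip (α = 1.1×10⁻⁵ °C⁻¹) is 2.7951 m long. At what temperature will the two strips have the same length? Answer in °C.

Equal length when α₁L₁ΔT − α₂L₂ΔT = L₂ − L₁ = 7.40×10⁻³ m
α₁L₁ = 4.73909×10⁻⁵, α₂L₂ = 3.07461×10⁻⁵ → Δ(αL) = 1.66448×10⁻⁵ m/K
ΔT = 7.40×10⁻³ / 1.66448×10⁻⁵ = 444.583 K, so T = 11.5 + 444.583 = 456.083 °C

T = 456.1 °C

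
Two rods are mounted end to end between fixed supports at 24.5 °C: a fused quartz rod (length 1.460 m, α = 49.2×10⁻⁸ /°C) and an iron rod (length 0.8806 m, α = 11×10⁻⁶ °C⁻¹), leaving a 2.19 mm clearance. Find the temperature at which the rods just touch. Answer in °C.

T = 235 °C

Gap closes when ΔL₁ + ΔL₂ = 2.19 mm = 2.19×10⁻³ m
(α₁L₁ + α₂L₂)ΔT = g
α₁L₁ + α₂L₂ = 49.2×10⁻⁸×1.460 + 11×10⁻⁶×0.8806 = 1.040492×10⁻⁵ m/K
ΔT = 2.19×10⁻³ / 1.040492×10⁻⁵ = 210.48 K
T = 24.5 + 210.48 = 234.98 °C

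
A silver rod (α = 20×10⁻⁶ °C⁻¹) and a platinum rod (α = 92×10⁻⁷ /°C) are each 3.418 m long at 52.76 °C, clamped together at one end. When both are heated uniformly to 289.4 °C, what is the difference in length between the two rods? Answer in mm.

8.74 mm

ΔT = 236.64 K
silver: ΔL = 20×10⁻⁶ × 3.418 m × 236.64 = 1.6177×10⁻² m = 16.177 mm
platinum: ΔL = 92×10⁻⁷ × 3.418 m × 236.64 = 7.4413×10⁻³ m = 7.4413 mm
difference = 16.177 − 7.4413 = 8.7357 mm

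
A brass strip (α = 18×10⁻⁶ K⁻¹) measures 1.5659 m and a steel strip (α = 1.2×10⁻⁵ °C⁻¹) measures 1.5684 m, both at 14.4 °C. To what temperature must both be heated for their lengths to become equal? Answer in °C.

T = 281.3 °C

Equal length when α₁L₁ΔT − α₂L₂ΔT = L₂ − L₁ = 2.50×10⁻³ m
α₁L₁ = 2.81862×10⁻⁵, α₂L₂ = 1.88208×10⁻⁵ → Δ(αL) = 9.3654×10⁻⁶ m/K
ΔT = 2.50×10⁻³ / 9.3654×10⁻⁶ = 266.940 K, so T = 14.4 + 266.940 = 281.340 °C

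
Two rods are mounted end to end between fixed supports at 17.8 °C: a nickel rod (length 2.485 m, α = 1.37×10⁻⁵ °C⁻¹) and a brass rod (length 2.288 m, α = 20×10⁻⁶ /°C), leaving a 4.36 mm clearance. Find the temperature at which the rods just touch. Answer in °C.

Gap closes when ΔL₁ + ΔL₂ = 4.36 mm = 4.36×10⁻³ m
(α₁L₁ + α₂L₂)ΔT = g
α₁L₁ + α₂L₂ = 1.37×10⁻⁵×2.485 + 20×10⁻⁶×2.288 = 7.98045×10⁻⁵ m/K
ΔT = 4.36×10⁻³ / 7.98045×10⁻⁵ = 54.634 K
T = 17.8 + 54.634 = 72.434 °C

T = 72.4 °C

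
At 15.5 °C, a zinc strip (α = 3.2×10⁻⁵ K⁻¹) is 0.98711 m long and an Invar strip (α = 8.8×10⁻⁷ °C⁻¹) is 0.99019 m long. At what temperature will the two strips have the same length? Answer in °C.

T = 115.8 °C

L₁(1 + α₁ΔT) = L₂(1 + α₂ΔT) ⇒ ΔT = (L₂ − L₁)/(α₁L₁ − α₂L₂)
L₂ − L₁ = 0.99019 − 0.98711 = 3.08×10⁻³ m
α₁L₁ − α₂L₂ = 3.2×10⁻⁵×0.98711 − 8.8×10⁻⁷×0.99019 = 3.07161528×10⁻⁵ m/K
ΔT = 3.08×10⁻³ / 3.07161528×10⁻⁵ = 100.273 K
T = 15.5 + 100.273 = 115.773 °C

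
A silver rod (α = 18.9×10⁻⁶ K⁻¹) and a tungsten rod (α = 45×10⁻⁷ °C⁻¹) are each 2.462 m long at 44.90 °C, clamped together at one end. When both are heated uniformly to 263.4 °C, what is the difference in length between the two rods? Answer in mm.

7.75 mm

ΔT = 218.50 K
silver: ΔL = 18.9×10⁻⁶ × 2.462 m × 218.50 = 1.0167×10⁻² m = 10.167 mm
tungsten: ΔL = 45×10⁻⁷ × 2.462 m × 218.50 = 2.4208×10⁻³ m = 2.4208 mm
difference = 10.167 − 2.4208 = 7.7462 mm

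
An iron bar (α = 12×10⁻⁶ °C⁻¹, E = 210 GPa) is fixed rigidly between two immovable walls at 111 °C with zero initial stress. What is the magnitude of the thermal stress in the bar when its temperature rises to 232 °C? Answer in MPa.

σ = 305 MPa

Fully constrained: the free strain ε = αΔT is blocked, so σ = Eε = EαΔT.
|ΔT| = 121 K
σ = 210×10⁹ × 12×10⁻⁶ × 121 = 3.05×10⁸ Pa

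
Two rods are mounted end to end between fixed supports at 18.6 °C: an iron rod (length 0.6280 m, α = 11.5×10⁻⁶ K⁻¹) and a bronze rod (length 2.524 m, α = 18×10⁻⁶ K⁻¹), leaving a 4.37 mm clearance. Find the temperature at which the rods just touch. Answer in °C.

T = 102 °C

α₁L₁ = 7.222×10⁻⁶ m/K, α₂L₂ = 4.5432×10⁻⁵ m/K → total 5.2654×10⁻⁵ m/K
ΔT = g/(α₁L₁+α₂L₂) = 4.37×10⁻³ / 5.2654×10⁻⁵ = 82.99 K
T = 18.6 + 82.99 = 101.59 °C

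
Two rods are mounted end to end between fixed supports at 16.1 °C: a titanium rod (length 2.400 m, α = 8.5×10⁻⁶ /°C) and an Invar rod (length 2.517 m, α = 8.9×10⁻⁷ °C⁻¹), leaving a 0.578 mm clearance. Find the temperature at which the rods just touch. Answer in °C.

Gap closes when ΔL₁ + ΔL₂ = 0.578 mm = 5.78×10⁻⁴ m
(α₁L₁ + α₂L₂)ΔT = g
α₁L₁ + α₂L₂ = 8.5×10⁻⁶×2.400 + 8.9×10⁻⁷×2.517 = 2.264013×10⁻⁵ m/K
ΔT = 5.78×10⁻⁴ / 2.264013×10⁻⁵ = 25.530 K
T = 16.1 + 25.530 = 41.630 °C

T = 41.6 °C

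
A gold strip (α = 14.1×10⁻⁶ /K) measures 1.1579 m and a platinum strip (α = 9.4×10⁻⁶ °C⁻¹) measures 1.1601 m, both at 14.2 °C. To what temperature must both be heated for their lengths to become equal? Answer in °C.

Equal length when α₁L₁ΔT − α₂L₂ΔT = L₂ − L₁ = 2.20×10⁻³ m
α₁L₁ = 1.632639×10⁻⁵, α₂L₂ = 1.090494×10⁻⁵ → Δ(αL) = 5.42145×10⁻⁶ m/K
ΔT = 2.20×10⁻³ / 5.42145×10⁻⁶ = 405.795 K, so T = 14.2 + 405.795 = 419.995 °C

T = 420.0 °C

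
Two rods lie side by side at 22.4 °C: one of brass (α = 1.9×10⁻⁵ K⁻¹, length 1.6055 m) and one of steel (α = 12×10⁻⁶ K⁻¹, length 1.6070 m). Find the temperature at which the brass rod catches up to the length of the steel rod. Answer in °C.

L₁(1 + α₁ΔT) = L₂(1 + α₂ΔT) ⇒ ΔT = (L₂ − L₁)/(α₁L₁ − α₂L₂)
L₂ − L₁ = 1.6070 − 1.6055 = 1.50×10⁻³ m
α₁L₁ − α₂L₂ = 1.9×10⁻⁵×1.6055 − 12×10⁻⁶×1.6070 = 1.12205×10⁻⁵ m/K
ΔT = 1.50×10⁻³ / 1.12205×10⁻⁵ = 133.684 K
T = 22.4 + 133.684 = 156.084 °C

T = 156.1 °C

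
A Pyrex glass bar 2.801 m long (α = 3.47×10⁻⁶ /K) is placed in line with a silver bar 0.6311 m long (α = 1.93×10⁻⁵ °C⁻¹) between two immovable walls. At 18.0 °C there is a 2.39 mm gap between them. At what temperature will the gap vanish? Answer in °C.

Gap closes when ΔL₁ + ΔL₂ = 2.39 mm = 2.39×10⁻³ m
(α₁L₁ + α₂L₂)ΔT = g
α₁L₁ + α₂L₂ = 3.47×10⁻⁶×2.801 + 1.93×10⁻⁵×0.6311 = 2.18997×10⁻⁵ m/K
ΔT = 2.39×10⁻³ / 2.18997×10⁻⁵ = 109.13 K
T = 18.0 + 109.13 = 127.13 °C

T = 127 °C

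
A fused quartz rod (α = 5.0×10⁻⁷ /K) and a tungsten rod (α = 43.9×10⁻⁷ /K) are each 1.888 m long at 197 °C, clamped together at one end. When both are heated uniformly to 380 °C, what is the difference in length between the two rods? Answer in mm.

1.34 mm

ΔT = 183 K
fused quartz: ΔL = 5.0×10⁻⁷ × 1.888 m × 183 = 1.7275×10⁻⁴ m = 0.17275 mm
tungsten: ΔL = 43.9×10⁻⁷ × 1.888 m × 183 = 1.5168×10⁻³ m = 1.5168 mm
difference = 1.5168 − 0.17275 = 1.34405 mm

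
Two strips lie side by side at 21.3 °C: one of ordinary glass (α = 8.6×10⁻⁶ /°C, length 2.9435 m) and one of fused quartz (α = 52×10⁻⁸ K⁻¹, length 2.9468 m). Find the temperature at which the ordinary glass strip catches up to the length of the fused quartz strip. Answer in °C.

T = 160.1 °C

L₁(1 + α₁ΔT) = L₂(1 + α₂ΔT) ⇒ ΔT = (L₂ − L₁)/(α₁L₁ − α₂L₂)
L₂ − L₁ = 2.9468 − 2.9435 = 3.30×10⁻³ m
α₁L₁ − α₂L₂ = 8.6×10⁻⁶×2.9435 − 52×10⁻⁸×2.9468 = 2.3781764×10⁻⁵ m/K
ΔT = 3.30×10⁻³ / 2.3781764×10⁻⁵ = 138.762 K
T = 21.3 + 138.762 = 160.062 °C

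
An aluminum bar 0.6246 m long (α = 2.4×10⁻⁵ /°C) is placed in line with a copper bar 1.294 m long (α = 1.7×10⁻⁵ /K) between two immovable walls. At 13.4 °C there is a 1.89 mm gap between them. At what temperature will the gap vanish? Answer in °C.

α₁L₁ = 1.49904×10⁻⁵ m/K, α₂L₂ = 2.1998×10⁻⁵ m/K → total 3.69884×10⁻⁵ m/K
ΔT = g/(α₁L₁+α₂L₂) = 1.89×10⁻³ / 3.69884×10⁻⁵ = 51.097 K
T = 13.4 + 51.097 = 64.497 °C

T = 64.5 °C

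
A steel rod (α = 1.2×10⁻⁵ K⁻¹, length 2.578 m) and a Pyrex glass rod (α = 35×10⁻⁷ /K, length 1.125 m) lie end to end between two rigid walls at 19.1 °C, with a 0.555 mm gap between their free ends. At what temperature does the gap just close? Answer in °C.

T = 35.0 °C

Gap closes when ΔL₁ + ΔL₂ = 0.555 mm = 5.55×10⁻⁴ m
(α₁L₁ + α₂L₂)ΔT = g
α₁L₁ + α₂L₂ = 1.2×10⁻⁵×2.578 + 35×10⁻⁷×1.125 = 3.48735×10⁻⁵ m/K
ΔT = 5.55×10⁻⁴ / 3.48735×10⁻⁵ = 15.915 K
T = 19.1 + 15.915 = 35.015 °C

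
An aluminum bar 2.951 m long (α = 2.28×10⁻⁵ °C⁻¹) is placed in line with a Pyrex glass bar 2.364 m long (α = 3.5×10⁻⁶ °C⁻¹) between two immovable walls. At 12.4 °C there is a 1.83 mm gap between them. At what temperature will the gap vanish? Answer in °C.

α₁L₁ = 6.72828×10⁻⁵ m/K, α₂L₂ = 8.274×10⁻⁶ m/K → total 7.55568×10⁻⁵ m/K
ΔT = g/(α₁L₁+α₂L₂) = 1.83×10⁻³ / 7.55568×10⁻⁵ = 24.220 K
T = 12.4 + 24.220 = 36.620 °C

T = 36.6 °C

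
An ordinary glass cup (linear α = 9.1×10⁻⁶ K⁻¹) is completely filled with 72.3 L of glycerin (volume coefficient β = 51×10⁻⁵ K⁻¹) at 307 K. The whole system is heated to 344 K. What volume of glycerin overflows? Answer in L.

1.29 L

The cup also expands: β_container ≈ 3α = 2.73×10⁻⁵ /K
Net overflow = V₀(β_liq − 3α_cont)ΔT
β − 3α = 5.10×10⁻⁴ − 2.73×10⁻⁵ = 4.827×10⁻⁴ /K; ΔT = 37 K
ΔV = 72.3 × 4.827×10⁻⁴ × 37 = 1.29 L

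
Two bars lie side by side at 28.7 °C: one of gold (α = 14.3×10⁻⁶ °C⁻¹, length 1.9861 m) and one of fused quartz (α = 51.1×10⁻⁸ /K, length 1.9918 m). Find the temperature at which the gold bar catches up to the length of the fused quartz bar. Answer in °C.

T = 236.9 °C

Equal length when α₁L₁ΔT − α₂L₂ΔT = L₂ − L₁ = 5.70×10⁻³ m
α₁L₁ = 2.840123×10⁻⁵, α₂L₂ = 1.0178098×10⁻⁶ → Δ(αL) = 2.73834202×10⁻⁵ m/K
ΔT = 5.70×10⁻³ / 2.73834202×10⁻⁵ = 208.155 K, so T = 28.7 + 208.155 = 236.855 °C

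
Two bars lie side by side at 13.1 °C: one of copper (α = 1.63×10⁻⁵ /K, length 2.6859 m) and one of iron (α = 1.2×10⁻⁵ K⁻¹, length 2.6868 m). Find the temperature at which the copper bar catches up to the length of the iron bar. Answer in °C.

T = 91.10 °C

L₁(1 + α₁ΔT) = L₂(1 + α₂ΔT) ⇒ ΔT = (L₂ − L₁)/(α₁L₁ − α₂L₂)
L₂ − L₁ = 2.6868 − 2.6859 = 9.00×10⁻⁴ m
α₁L₁ − α₂L₂ = 1.63×10⁻⁵×2.6859 − 1.2×10⁻⁵×2.6868 = 1.153857×10⁻⁵ m/K
ΔT = 9.00×10⁻⁴ / 1.153857×10⁻⁵ = 77.9993 K
T = 13.1 + 77.9993 = 91.0993 °C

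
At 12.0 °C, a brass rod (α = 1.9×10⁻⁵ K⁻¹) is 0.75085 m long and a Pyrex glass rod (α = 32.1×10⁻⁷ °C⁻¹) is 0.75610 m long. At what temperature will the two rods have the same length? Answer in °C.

Equal length when α₁L₁ΔT − α₂L₂ΔT = L₂ − L₁ = 5.25×10⁻³ m
α₁L₁ = 1.426615×10⁻⁵, α₂L₂ = 2.427081×10⁻⁶ → Δ(αL) = 1.1839069×10⁻⁵ m/K
ΔT = 5.25×10⁻³ / 1.1839069×10⁻⁵ = 443.447 K, so T = 12.0 + 443.447 = 455.447 °C

T = 455.4 °C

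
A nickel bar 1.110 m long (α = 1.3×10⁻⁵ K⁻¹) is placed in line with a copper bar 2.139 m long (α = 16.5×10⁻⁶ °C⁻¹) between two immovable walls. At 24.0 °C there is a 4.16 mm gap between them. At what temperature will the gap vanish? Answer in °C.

Gap closes when ΔL₁ + ΔL₂ = 4.16 mm = 4.16×10⁻³ m
(α₁L₁ + α₂L₂)ΔT = g
α₁L₁ + α₂L₂ = 1.3×10⁻⁵×1.110 + 16.5×10⁻⁶×2.139 = 4.97235×10⁻⁵ m/K
ΔT = 4.16×10⁻³ / 4.97235×10⁻⁵ = 83.66 K
T = 24.0 + 83.66 = 107.66 °C

T = 108 °C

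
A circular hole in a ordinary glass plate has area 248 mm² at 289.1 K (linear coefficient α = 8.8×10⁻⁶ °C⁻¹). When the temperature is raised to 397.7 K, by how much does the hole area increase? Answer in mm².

ΔA = 0.474 mm²

Area coefficient ≈ 2α; |ΔT| = 108.6 K
ΔA = 2αA₀ΔT = 2(8.8×10⁻⁶)(248)(108.6) = 0.474 mm²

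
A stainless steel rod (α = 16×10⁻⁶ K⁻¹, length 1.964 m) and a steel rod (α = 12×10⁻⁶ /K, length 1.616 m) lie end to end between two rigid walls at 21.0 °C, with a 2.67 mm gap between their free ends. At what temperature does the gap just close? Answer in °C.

T = 73.5 °C

Gap closes when ΔL₁ + ΔL₂ = 2.67 mm = 2.67×10⁻³ m
(α₁L₁ + α₂L₂)ΔT = g
α₁L₁ + α₂L₂ = 16×10⁻⁶×1.964 + 12×10⁻⁶×1.616 = 5.0816×10⁻⁵ m/K
ΔT = 2.67×10⁻³ / 5.0816×10⁻⁵ = 52.543 K
T = 21.0 + 52.543 = 73.543 °C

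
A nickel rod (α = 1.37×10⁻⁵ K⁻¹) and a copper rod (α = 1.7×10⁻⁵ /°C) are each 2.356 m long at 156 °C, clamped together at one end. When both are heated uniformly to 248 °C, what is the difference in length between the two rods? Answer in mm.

ΔT = 92 K
nickel: ΔL = 1.37×10⁻⁵ × 2.356 m × 92 = 2.9695×10⁻³ m = 2.9695 mm
copper: ΔL = 1.7×10⁻⁵ × 2.356 m × 92 = 3.6848×10⁻³ m = 3.6848 mm
difference = 3.6848 − 2.9695 = 0.7153 mm

0.715 mm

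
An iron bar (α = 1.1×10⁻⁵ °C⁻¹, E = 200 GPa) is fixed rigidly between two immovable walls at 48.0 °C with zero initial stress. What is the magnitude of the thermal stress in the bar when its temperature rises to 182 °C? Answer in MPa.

σ = 295 MPa

Fully constrained: the free strain ε = αΔT is blocked, so σ = Eε = EαΔT.
|ΔT| = 134.0 K
σ = 200×10⁹ × 1.1×10⁻⁵ × 134.0 = 2.95×10⁸ Pa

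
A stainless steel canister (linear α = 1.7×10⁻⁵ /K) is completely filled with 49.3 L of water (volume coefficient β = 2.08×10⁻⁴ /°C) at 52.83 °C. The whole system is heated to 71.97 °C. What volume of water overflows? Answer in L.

The canister also expands: β_container ≈ 3α = 5.1×10⁻⁵ /K
Net overflow = V₀(β_liq − 3α_cont)ΔT
β − 3α = 2.08×10⁻⁴ − 5.1×10⁻⁵ = 1.57×10⁻⁴ /K; ΔT = 19.14 K
ΔV = 49.3 × 1.57×10⁻⁴ × 19.14 = 0.148 L

0.148 L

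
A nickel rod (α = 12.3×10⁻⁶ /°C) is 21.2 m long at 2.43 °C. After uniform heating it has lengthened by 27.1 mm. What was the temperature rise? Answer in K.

ΔL = αL₀ΔT ⇒ ΔT = ΔL / (αL₀)
ΔT = 27.1×10⁻³ m / (12.3×10⁻⁶ × 21.2 m) = 103.93 K

ΔT = 104 K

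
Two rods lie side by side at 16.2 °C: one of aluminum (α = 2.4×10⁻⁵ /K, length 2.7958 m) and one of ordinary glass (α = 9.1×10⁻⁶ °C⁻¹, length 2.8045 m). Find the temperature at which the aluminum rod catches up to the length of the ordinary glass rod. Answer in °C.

T = 225.4 °C

Equal length when α₁L₁ΔT − α₂L₂ΔT = L₂ − L₁ = 8.70×10⁻³ m
α₁L₁ = 6.70992×10⁻⁵, α₂L₂ = 2.552095×10⁻⁵ → Δ(αL) = 4.157825×10⁻⁵ m/K
ΔT = 8.70×10⁻³ / 4.157825×10⁻⁵ = 209.244 K, so T = 16.2 + 209.244 = 225.444 °C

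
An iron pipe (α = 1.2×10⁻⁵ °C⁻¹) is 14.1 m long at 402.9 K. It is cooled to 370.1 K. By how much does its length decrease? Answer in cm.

|ΔT| = |370.1 − 402.9| = 32.8 K
ΔL = αL₀ΔT = (1.2×10⁻⁵)(14.1)(32.8) = 5.55×10⁻³ m

ΔL = 0.555 cm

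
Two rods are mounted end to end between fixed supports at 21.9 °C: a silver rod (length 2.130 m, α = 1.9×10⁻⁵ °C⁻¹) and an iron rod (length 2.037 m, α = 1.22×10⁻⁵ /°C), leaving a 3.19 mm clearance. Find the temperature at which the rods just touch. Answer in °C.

Gap closes when ΔL₁ + ΔL₂ = 3.19 mm = 3.19×10⁻³ m
(α₁L₁ + α₂L₂)ΔT = g
α₁L₁ + α₂L₂ = 1.9×10⁻⁵×2.130 + 1.22×10⁻⁵×2.037 = 6.53214×10⁻⁵ m/K
ΔT = 3.19×10⁻³ / 6.53214×10⁻⁵ = 48.835 K
T = 21.9 + 48.835 = 70.735 °C

T = 70.7 °C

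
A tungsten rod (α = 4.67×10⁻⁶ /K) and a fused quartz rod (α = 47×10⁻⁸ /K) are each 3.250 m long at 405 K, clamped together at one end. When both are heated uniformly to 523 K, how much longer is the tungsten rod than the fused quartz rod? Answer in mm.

1.61 mm

ΔT = 118 K
tungsten: ΔL = 4.67×10⁻⁶ × 3.250 m × 118 = 1.7909×10⁻³ m = 1.7909 mm
fused quartz: ΔL = 47×10⁻⁸ × 3.250 m × 118 = 1.8024×10⁻⁴ m = 0.18024 mm
difference = 1.7909 − 0.18024 = 1.61066 mm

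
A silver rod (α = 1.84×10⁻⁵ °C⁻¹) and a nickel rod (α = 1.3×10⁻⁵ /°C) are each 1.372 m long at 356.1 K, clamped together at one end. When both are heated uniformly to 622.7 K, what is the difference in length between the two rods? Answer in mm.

ΔT = 266.6 K
silver: ΔL = 1.84×10⁻⁵ × 1.372 m × 266.6 = 6.7303×10⁻³ m = 6.7303 mm
nickel: ΔL = 1.3×10⁻⁵ × 1.372 m × 266.6 = 4.7551×10⁻³ m = 4.7551 mm
difference = 6.7303 − 4.7551 = 1.9752 mm

1.98 mm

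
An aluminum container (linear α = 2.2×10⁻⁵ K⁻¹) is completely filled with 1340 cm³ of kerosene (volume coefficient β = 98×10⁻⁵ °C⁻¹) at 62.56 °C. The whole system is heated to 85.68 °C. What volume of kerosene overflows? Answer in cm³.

The container also expands: β_container ≈ 3α = 6.6×10⁻⁵ /K
Net overflow = V₀(β_liq − 3α_cont)ΔT
β − 3α = 9.80×10⁻⁴ − 6.6×10⁻⁵ = 9.14×10⁻⁴ /K; ΔT = 23.12 K
ΔV = 1340 × 9.14×10⁻⁴ × 23.12 = 28.3 cm³

28.3 cm³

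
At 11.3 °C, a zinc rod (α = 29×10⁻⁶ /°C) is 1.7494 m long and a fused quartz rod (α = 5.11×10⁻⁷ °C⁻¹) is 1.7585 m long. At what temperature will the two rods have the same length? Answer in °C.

Equal length when α₁L₁ΔT − α₂L₂ΔT = L₂ − L₁ = 9.10×10⁻³ m
α₁L₁ = 5.07326×10⁻⁵, α₂L₂ = 8.985935×10⁻⁷ → Δ(αL) = 4.98340065×10⁻⁵ m/K
ΔT = 9.10×10⁻³ / 4.98340065×10⁻⁵ = 182.606 K, so T = 11.3 + 182.606 = 193.906 °C

T = 193.9 °C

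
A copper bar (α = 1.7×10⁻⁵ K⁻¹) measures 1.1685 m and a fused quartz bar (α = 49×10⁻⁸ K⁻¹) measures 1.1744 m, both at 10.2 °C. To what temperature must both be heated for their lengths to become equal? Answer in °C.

Equal length when α₁L₁ΔT − α₂L₂ΔT = L₂ − L₁ = 5.90×10⁻³ m
α₁L₁ = 1.98645×10⁻⁵, α₂L₂ = 5.75456×10⁻⁷ → Δ(αL) = 1.9289044×10⁻⁵ m/K
ΔT = 5.90×10⁻³ / 1.9289044×10⁻⁵ = 305.873 K, so T = 10.2 + 305.873 = 316.073 °C

T = 316.1 °C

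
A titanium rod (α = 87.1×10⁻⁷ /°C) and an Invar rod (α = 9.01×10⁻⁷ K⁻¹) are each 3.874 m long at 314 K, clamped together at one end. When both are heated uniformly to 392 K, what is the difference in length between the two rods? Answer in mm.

2.36 mm

ΔT = 78 K
titanium: ΔL = 87.1×10⁻⁷ × 3.874 m × 78 = 2.6319×10⁻³ m = 2.6319 mm
Invar: ΔL = 9.01×10⁻⁷ × 3.874 m × 78 = 2.7226×10⁻⁴ m = 0.27226 mm
difference = 2.6319 − 0.27226 = 2.35964 mm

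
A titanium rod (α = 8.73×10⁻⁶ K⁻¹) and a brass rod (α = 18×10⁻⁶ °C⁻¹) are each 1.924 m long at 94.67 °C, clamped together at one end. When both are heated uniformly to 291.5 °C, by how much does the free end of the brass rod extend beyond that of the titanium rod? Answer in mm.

ΔT = 196.83 K
titanium: ΔL = 8.73×10⁻⁶ × 1.924 m × 196.83 = 3.3061×10⁻³ m = 3.3061 mm
brass: ΔL = 18×10⁻⁶ × 1.924 m × 196.83 = 6.8166×10⁻³ m = 6.8166 mm
difference = 6.8166 − 3.3061 = 3.5105 mm

3.51 mm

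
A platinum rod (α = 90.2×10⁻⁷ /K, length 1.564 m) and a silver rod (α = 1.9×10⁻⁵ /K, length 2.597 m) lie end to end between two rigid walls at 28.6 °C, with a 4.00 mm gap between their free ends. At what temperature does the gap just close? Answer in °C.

Gap closes when ΔL₁ + ΔL₂ = 4.00 mm = 4.00×10⁻³ m
(α₁L₁ + α₂L₂)ΔT = g
α₁L₁ + α₂L₂ = 90.2×10⁻⁷×1.564 + 1.9×10⁻⁵×2.597 = 6.345028×10⁻⁵ m/K
ΔT = 4.00×10⁻³ / 6.345028×10⁻⁵ = 63.041 K
T = 28.6 + 63.041 = 91.641 °C

T = 91.6 °C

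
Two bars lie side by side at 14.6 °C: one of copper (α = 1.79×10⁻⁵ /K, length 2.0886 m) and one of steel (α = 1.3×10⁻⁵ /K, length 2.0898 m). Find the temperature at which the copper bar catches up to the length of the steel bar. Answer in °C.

T = 132.0 °C

Equal length when α₁L₁ΔT − α₂L₂ΔT = L₂ − L₁ = 1.20×10⁻³ m
α₁L₁ = 3.738594×10⁻⁵, α₂L₂ = 2.71674×10⁻⁵ → Δ(αL) = 1.021854×10⁻⁵ m/K
ΔT = 1.20×10⁻³ / 1.021854×10⁻⁵ = 117.434 K, so T = 14.6 + 117.434 = 132.034 °C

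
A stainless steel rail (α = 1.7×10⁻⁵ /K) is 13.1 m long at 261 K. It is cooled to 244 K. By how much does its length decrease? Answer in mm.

ΔL = 3.79 mm

|ΔT| = |244 − 261| = 17 K
ΔL = αL₀ΔT = (1.7×10⁻⁵)(13.1)(17) = 3.79×10⁻³ m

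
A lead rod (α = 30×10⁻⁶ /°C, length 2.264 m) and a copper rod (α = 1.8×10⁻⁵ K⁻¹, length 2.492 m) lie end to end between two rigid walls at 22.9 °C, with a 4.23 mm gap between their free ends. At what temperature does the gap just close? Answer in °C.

Gap closes when ΔL₁ + ΔL₂ = 4.23 mm = 4.23×10⁻³ m
(α₁L₁ + α₂L₂)ΔT = g
α₁L₁ + α₂L₂ = 30×10⁻⁶×2.264 + 1.8×10⁻⁵×2.492 = 1.12776×10⁻⁴ m/K
ΔT = 4.23×10⁻³ / 1.12776×10⁻⁴ = 37.508 K
T = 22.9 + 37.508 = 60.408 °C

T = 60.4 °C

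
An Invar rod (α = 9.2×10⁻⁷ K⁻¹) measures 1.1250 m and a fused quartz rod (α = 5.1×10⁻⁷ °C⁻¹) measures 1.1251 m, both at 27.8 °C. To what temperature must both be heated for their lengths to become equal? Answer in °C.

T = 244.6 °C

Equal length when α₁L₁ΔT − α₂L₂ΔT = L₂ − L₁ = 1.00×10⁻⁴ m
α₁L₁ = 1.035×10⁻⁶, α₂L₂ = 5.73801×10⁻⁷ → Δ(αL) = 4.61199×10⁻⁷ m/K
ΔT = 1.00×10⁻⁴ / 4.61199×10⁻⁷ = 216.826 K, so T = 27.8 + 216.826 = 244.626 °C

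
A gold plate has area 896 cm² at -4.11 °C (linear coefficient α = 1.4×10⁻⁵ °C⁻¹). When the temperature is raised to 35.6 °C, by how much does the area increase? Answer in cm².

Area coefficient ≈ 2α; |ΔT| = 39.71 K
ΔA = 2αA₀ΔT = 2(1.4×10⁻⁵)(896)(39.71) = 0.996 cm²

ΔA = 0.996 cm²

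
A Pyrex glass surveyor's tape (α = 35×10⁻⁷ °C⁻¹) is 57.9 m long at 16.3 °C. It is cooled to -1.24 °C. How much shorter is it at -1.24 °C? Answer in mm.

ΔL = 3.55 mm

|ΔT| = |-1.24 − 16.3| = 17.54 K
ΔL = αL₀ΔT = (35×10⁻⁷)(57.9)(17.54) = 3.55×10⁻³ m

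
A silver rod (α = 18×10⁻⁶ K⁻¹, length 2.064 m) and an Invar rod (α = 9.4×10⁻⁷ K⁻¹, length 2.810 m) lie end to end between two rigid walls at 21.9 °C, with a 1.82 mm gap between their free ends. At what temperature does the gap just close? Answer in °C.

Gap closes when ΔL₁ + ΔL₂ = 1.82 mm = 1.82×10⁻³ m
(α₁L₁ + α₂L₂)ΔT = g
α₁L₁ + α₂L₂ = 18×10⁻⁶×2.064 + 9.4×10⁻⁷×2.810 = 3.97934×10⁻⁵ m/K
ΔT = 1.82×10⁻³ / 3.97934×10⁻⁵ = 45.736 K
T = 21.9 + 45.736 = 67.636 °C

T = 67.6 °C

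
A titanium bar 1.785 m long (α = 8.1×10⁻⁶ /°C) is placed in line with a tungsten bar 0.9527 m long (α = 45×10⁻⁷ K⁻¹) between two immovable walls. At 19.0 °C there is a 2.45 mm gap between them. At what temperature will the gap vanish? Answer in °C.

α₁L₁ = 1.44585×10⁻⁵ m/K, α₂L₂ = 4.28715×10⁻⁶ m/K → total 1.874565×10⁻⁵ m/K
ΔT = g/(α₁L₁+α₂L₂) = 2.45×10⁻³ / 1.874565×10⁻⁵ = 130.70 K
T = 19.0 + 130.70 = 149.70 °C

T = 150 °C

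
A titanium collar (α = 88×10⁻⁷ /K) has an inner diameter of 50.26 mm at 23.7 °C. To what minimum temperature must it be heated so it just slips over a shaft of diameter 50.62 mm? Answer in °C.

T = 838 °C

Required Δd = 50.62 − 50.26 = 0.36 mm
Δd = αd₀ΔT ⇒ ΔT = Δd/(αd₀) = 0.36 / (88×10⁻⁷ × 50.26) = 813.95 K
T_min = 23.7 + 813.95 = 837.65 °C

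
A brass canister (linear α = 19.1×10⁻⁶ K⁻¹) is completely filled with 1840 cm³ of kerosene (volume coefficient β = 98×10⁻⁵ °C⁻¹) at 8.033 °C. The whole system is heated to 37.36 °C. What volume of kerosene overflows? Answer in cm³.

49.8 cm³

The canister also expands: β_container ≈ 3α = 5.73×10⁻⁵ /K
Net overflow = V₀(β_liq − 3α_cont)ΔT
β − 3α = 9.80×10⁻⁴ − 5.73×10⁻⁵ = 9.227×10⁻⁴ /K; ΔT = 29.327 K
ΔV = 1840 × 9.227×10⁻⁴ × 29.327 = 49.8 cm³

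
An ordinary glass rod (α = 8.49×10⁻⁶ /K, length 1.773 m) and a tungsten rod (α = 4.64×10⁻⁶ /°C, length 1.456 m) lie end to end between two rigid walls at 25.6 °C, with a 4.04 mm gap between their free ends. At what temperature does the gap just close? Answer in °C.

T = 211 °C

α₁L₁ = 1.505277×10⁻⁵ m/K, α₂L₂ = 6.75584×10⁻⁶ m/K → total 2.180861×10⁻⁵ m/K
ΔT = g/(α₁L₁+α₂L₂) = 4.04×10⁻³ / 2.180861×10⁻⁵ = 185.25 K
T = 25.6 + 185.25 = 210.85 °C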